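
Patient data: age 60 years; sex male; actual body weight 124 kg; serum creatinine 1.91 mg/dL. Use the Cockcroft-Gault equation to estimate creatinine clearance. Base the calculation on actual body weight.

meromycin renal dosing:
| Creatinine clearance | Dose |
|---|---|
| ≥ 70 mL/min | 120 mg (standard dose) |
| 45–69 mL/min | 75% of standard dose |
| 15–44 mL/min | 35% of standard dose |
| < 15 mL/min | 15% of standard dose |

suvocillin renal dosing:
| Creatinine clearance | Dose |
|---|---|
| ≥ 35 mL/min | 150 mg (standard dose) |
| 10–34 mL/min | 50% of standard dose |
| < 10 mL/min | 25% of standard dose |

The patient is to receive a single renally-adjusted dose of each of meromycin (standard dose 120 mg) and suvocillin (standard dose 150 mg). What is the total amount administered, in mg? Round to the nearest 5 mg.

CrCl = (140 − 60) × 124 / (72 × 1.91) = 9920.0 / 137.52 ≈ 72.1 mL/min
CrCl ≈ 72 mL/min.
meromycin: ≥ 70 mL/min → 100% of 120 mg = 120 mg.
suvocillin: ≥ 35 mL/min → 100% of 150 mg = 150 mg.
Total = 120 + 150 = 270 mg.

270 mg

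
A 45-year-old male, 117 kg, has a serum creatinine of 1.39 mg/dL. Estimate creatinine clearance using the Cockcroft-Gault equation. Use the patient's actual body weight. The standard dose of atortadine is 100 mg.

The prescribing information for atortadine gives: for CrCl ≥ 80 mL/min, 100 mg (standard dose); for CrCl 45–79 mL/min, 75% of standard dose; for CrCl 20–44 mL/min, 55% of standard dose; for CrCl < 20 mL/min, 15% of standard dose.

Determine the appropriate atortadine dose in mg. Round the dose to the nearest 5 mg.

100 mg

CrCl = (140 − 45) × 117 / (72 × 1.39) = 11115.0 / 100.08 ≈ 111.1 mL/min
CrCl ≈ 111 mL/min → bracket ≥ 80 mL/min.
100% of 100 mg = 100 mg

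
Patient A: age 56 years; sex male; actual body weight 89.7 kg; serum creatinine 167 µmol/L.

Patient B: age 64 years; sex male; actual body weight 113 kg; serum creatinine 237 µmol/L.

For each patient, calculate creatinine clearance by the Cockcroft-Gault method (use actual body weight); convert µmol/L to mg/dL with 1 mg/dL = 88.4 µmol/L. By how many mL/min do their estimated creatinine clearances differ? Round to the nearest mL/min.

11 mL/min

Patient A: SCr = 167 / 88.4 = 1.889 mg/dL
Patient A: CrCl = (140 − 56) × 89.7 / (72 × 1.889) = 7534.8 / 136.01 ≈ 55.4 mL/min
Patient B: SCr = 237 / 88.4 = 2.681 mg/dL
Patient B: CrCl = (140 − 64) × 113 / (72 × 2.681) = 8588.0 / 193.03 ≈ 44.5 mL/min
|55.4 − 44.5| = 10.9 mL/min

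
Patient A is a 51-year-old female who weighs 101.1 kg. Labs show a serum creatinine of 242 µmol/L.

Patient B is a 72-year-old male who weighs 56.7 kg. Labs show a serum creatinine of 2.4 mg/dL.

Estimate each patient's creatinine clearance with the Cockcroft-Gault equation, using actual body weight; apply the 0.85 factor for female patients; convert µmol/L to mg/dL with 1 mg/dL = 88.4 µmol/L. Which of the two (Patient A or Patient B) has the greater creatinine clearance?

Patient A

Patient A: SCr = 242 / 88.4 = 2.738 mg/dL
Patient A: CrCl = (140 − 51) × 101.1 / (72 × 2.738) × 0.85 = 8997.9 / 197.14 × 0.85 ≈ 38.8 mL/min
Patient B: CrCl = (140 − 72) × 56.7 / (72 × 2.4) = 3855.6 / 172.80 ≈ 22.3 mL/min
38.8 vs 22.3 mL/min → Patient A is higher.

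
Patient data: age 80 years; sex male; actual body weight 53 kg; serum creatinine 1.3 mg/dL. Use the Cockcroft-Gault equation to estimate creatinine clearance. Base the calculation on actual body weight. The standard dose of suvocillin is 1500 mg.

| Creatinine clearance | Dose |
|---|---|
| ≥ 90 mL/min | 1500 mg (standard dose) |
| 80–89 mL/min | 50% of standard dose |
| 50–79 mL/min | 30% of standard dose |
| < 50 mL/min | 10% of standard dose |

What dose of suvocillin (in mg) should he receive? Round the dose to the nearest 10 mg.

CrCl = (140 − 80) × 53 / (72 × 1.3) = 3180.0 / 93.60 ≈ 34.0 mL/min
CrCl ≈ 34 mL/min → bracket < 50 mL/min.
10% of 1500 mg = 150 mg

150 mg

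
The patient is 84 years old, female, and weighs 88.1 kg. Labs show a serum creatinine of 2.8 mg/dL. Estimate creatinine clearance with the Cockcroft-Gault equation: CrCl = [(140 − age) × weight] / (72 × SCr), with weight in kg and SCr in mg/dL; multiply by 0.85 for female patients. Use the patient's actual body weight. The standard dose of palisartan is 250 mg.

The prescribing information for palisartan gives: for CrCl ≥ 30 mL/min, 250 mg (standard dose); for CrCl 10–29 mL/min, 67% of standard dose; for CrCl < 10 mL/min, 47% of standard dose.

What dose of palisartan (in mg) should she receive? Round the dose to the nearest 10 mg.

170 mg

CrCl = (140 − 84) × 88.1 / (72 × 2.8) × 0.85 = 4933.6 / 201.60 × 0.85 ≈ 20.8 mL/min
CrCl ≈ 21 mL/min → bracket 10–29 mL/min.
67% of 250 mg = 167.5 mg → 170 mg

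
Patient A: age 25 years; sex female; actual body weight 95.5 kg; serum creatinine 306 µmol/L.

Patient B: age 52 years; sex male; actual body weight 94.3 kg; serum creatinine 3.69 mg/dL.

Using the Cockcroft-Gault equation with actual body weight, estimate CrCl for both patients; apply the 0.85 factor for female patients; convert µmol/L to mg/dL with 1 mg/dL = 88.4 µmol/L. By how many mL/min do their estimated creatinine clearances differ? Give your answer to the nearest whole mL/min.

6 mL/min

Patient A: SCr = 306 / 88.4 = 3.462 mg/dL
Patient A: CrCl = (140 − 25) × 95.5 / (72 × 3.462) × 0.85 = 10982.5 / 249.26 × 0.85 ≈ 37.5 mL/min
Patient B: CrCl = (140 − 52) × 94.3 / (72 × 3.69) = 8298.4 / 265.68 ≈ 31.2 mL/min
|37.5 − 31.2| = 6.3 mL/min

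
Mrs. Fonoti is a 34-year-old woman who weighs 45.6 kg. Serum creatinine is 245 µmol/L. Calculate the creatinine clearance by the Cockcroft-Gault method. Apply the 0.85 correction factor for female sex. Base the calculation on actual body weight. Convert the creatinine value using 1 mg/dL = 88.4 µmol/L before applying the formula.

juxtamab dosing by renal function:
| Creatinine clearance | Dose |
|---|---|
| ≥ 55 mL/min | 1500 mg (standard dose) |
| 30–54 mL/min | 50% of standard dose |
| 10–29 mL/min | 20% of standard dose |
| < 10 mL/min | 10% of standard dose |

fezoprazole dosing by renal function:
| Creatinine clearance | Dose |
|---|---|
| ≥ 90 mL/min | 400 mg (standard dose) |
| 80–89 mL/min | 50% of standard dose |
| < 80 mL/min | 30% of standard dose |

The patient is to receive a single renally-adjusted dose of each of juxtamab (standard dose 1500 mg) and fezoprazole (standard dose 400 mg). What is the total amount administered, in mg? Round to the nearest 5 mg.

420 mg

SCr = 245 / 88.4 = 2.771 mg/dL
CrCl = (140 − 34) × 45.6 / (72 × 2.771) × 0.85 = 4833.6 / 199.51 × 0.85 ≈ 20.6 mL/min
CrCl ≈ 21 mL/min.
juxtamab: 10–29 mL/min → 20% of 1500 mg = 300 mg.
fezoprazole: < 80 mL/min → 30% of 400 mg = 120 mg.
Total = 300 + 120 = 420 mg.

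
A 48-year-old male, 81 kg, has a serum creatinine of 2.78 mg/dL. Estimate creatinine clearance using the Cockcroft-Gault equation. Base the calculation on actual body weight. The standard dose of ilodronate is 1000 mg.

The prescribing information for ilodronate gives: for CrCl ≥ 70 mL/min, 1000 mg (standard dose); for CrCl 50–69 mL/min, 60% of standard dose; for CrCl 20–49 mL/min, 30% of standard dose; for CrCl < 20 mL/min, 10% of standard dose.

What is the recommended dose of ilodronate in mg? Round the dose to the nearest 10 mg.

CrCl = (140 − 48) × 81 / (72 × 2.78) = 7452.0 / 200.16 ≈ 37.2 mL/min
CrCl ≈ 37 mL/min → bracket 20–49 mL/min.
30% of 1000 mg = 300 mg

300 mg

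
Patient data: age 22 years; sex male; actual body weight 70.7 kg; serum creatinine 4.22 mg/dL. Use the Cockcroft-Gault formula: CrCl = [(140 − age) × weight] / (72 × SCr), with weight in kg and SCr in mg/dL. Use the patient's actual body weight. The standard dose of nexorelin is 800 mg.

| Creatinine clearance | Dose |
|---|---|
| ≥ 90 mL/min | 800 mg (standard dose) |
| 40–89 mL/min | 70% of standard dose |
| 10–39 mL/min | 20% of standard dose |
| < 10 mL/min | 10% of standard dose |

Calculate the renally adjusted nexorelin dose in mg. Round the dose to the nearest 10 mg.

160 mg

CrCl = (140 − 22) × 70.7 / (72 × 4.22) = 8342.6 / 303.84 ≈ 27.5 mL/min
CrCl ≈ 27 mL/min → bracket 10–39 mL/min.
20% of 800 mg = 160 mg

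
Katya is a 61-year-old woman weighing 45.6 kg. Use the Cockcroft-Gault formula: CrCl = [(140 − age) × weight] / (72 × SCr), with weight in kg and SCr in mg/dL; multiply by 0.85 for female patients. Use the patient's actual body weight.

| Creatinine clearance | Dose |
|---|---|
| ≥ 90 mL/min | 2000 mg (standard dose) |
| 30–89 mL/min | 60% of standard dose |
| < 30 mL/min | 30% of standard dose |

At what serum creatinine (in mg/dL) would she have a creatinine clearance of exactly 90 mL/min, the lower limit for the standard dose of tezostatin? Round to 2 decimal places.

Standard dose requires CrCl ≥ 90 mL/min.
Set (140 − 61) × 45.6 × 0.85 / (72 × SCr) = 90
SCr = (140 − 61) × 45.6 × 0.85 / (72 × 90) = 0.473 mg/dL

0.47 mg/dL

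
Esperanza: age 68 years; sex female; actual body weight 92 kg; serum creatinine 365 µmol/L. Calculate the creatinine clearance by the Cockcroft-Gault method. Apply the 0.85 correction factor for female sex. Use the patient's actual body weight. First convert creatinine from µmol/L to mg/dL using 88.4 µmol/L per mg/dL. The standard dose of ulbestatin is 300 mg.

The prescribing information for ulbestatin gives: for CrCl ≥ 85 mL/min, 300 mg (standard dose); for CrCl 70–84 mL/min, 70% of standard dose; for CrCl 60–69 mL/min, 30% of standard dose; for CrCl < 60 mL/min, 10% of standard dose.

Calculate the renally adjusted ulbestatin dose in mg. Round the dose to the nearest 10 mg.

SCr = 365 / 88.4 = 4.129 mg/dL
CrCl = (140 − 68) × 92 / (72 × 4.129) × 0.85 = 6624.0 / 297.29 × 0.85 ≈ 18.9 mL/min
CrCl ≈ 19 mL/min → bracket < 60 mL/min.
10% of 300 mg = 30 mg

30 mg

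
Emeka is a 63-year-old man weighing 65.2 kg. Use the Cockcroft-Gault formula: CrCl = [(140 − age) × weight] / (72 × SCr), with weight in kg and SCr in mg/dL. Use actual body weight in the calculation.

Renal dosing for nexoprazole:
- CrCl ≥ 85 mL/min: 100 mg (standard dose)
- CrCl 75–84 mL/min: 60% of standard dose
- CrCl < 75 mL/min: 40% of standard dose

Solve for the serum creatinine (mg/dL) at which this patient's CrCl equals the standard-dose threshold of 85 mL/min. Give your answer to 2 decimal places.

0.82 mg/dL

Standard dose requires CrCl ≥ 85 mL/min.
Set (140 − 63) × 65.2 / (72 × SCr) = 85
SCr = (140 − 63) × 65.2 / (72 × 85) = 0.820 mg/dL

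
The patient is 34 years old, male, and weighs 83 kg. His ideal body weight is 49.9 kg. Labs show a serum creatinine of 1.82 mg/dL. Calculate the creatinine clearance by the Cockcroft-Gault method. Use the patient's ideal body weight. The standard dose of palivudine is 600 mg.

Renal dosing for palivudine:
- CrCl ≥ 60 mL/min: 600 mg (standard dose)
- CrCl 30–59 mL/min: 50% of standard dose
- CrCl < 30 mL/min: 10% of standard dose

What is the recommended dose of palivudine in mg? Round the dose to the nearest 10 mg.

CrCl = (140 − 34) × 49.9 / (72 × 1.82) = 5289.4 / 131.04 ≈ 40.4 mL/min
CrCl ≈ 40 mL/min → bracket 30–59 mL/min.
50% of 600 mg = 300 mg

300 mg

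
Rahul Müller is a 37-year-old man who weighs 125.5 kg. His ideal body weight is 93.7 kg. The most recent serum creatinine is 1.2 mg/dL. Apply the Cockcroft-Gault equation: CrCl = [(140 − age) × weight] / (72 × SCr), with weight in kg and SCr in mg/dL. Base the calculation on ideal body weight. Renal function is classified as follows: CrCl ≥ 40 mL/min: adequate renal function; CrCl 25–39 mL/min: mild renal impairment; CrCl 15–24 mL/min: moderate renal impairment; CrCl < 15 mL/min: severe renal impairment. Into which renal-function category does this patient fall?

adequate renal function

CrCl = (140 − 37) × 93.7 / (72 × 1.2) = 9651.1 / 86.40 ≈ 111.7 mL/min
112 mL/min falls in the 'adequate renal function' range.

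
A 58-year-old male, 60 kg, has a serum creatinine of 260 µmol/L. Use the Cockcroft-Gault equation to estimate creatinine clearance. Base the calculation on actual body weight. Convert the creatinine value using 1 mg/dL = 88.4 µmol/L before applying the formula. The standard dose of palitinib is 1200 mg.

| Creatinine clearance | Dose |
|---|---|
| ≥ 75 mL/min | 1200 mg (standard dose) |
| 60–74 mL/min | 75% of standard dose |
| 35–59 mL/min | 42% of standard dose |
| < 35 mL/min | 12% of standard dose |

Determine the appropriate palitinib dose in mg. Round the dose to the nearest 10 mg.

140 mg

SCr = 260 / 88.4 = 2.941 mg/dL
CrCl = (140 − 58) × 60 / (72 × 2.941) = 4920.0 / 211.75 ≈ 23.2 mL/min
CrCl ≈ 23 mL/min → bracket < 35 mL/min.
12% of 1200 mg = 144 mg → 140 mg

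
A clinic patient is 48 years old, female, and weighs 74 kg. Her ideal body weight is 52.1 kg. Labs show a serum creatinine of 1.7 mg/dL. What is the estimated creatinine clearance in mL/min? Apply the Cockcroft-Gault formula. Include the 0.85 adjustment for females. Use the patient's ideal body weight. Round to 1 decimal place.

CrCl = (140 − 48) × 52.1 / (72 × 1.7) × 0.85 = 4793.2 / 122.40 × 0.85 ≈ 33.3 mL/min

33.3 mL/min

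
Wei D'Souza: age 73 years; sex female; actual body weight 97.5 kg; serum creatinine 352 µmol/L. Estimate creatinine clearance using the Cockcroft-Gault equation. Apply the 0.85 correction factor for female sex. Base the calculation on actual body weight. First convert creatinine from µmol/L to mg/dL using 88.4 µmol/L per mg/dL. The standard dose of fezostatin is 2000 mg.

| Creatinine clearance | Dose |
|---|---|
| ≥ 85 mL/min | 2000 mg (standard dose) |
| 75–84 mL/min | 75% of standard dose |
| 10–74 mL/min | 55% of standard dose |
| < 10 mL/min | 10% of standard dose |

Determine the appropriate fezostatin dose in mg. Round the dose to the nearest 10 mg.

1100 mg

SCr = 352 / 88.4 = 3.982 mg/dL
CrCl = (140 − 73) × 97.5 / (72 × 3.982) × 0.85 = 6532.5 / 286.70 × 0.85 ≈ 19.4 mL/min
CrCl ≈ 19 mL/min → bracket 10–74 mL/min.
55% of 2000 mg = 1100 mg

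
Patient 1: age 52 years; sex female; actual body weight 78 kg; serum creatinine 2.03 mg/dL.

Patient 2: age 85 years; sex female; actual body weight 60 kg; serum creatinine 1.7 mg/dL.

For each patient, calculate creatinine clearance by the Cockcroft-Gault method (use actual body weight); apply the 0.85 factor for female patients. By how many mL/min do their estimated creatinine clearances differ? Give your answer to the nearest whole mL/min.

Patient 1: CrCl = (140 − 52) × 78 / (72 × 2.03) × 0.85 = 6864.0 / 146.16 × 0.85 ≈ 39.9 mL/min
Patient 2: CrCl = (140 − 85) × 60 / (72 × 1.7) × 0.85 = 3300.0 / 122.40 × 0.85 ≈ 22.9 mL/min
|39.9 − 22.9| = 17.0 mL/min

17 mL/min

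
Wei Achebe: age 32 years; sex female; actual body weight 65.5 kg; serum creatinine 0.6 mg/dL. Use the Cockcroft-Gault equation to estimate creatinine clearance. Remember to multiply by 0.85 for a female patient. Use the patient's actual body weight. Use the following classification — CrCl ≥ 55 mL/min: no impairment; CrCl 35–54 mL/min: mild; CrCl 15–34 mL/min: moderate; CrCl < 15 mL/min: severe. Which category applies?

no impairment

CrCl = (140 − 32) × 65.5 / (72 × 0.6) × 0.85 = 7074.0 / 43.20 × 0.85 ≈ 139.2 mL/min
139 mL/min falls in the 'no impairment' range.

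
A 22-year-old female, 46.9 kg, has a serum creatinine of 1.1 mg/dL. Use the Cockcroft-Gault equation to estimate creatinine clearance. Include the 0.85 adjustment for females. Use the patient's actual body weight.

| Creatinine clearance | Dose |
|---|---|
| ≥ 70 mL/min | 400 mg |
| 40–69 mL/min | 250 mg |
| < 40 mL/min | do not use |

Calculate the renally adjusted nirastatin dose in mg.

CrCl = (140 − 22) × 46.9 / (72 × 1.1) × 0.85 = 5534.2 / 79.20 × 0.85 ≈ 59.4 mL/min
CrCl ≈ 59 mL/min → bracket 40–69 mL/min.
Dose for this bracket: 250 mg.

250 mg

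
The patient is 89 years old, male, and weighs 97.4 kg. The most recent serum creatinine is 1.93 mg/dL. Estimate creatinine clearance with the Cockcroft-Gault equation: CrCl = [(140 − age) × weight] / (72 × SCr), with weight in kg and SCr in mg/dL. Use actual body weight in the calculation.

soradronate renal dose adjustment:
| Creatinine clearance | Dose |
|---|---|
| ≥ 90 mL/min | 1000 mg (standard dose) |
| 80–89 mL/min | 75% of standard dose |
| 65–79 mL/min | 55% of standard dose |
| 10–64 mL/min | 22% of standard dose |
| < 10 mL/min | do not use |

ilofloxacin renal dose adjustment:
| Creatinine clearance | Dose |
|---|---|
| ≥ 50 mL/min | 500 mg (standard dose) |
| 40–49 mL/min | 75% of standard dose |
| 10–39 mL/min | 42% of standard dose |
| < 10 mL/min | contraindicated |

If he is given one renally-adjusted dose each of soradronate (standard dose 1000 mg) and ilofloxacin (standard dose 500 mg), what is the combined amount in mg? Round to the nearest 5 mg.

CrCl = (140 − 89) × 97.4 / (72 × 1.93) = 4967.4 / 138.96 ≈ 35.7 mL/min
CrCl ≈ 36 mL/min.
soradronate: 10–64 mL/min → 22% of 1000 mg = 220 mg.
ilofloxacin: 10–39 mL/min → 42% of 500 mg = 210 mg.
Total = 220 + 210 = 430 mg.

430 mg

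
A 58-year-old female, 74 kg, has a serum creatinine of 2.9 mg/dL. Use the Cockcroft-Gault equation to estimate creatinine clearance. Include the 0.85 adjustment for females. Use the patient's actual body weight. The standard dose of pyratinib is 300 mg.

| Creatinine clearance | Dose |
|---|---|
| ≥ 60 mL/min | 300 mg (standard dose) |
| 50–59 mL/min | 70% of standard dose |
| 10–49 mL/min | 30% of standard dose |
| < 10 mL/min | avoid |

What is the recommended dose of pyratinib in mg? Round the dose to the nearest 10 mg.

90 mg

CrCl = (140 − 58) × 74 / (72 × 2.9) × 0.85 = 6068.0 / 208.80 × 0.85 ≈ 24.7 mL/min
CrCl ≈ 25 mL/min → bracket 10–49 mL/min.
30% of 300 mg = 90 mg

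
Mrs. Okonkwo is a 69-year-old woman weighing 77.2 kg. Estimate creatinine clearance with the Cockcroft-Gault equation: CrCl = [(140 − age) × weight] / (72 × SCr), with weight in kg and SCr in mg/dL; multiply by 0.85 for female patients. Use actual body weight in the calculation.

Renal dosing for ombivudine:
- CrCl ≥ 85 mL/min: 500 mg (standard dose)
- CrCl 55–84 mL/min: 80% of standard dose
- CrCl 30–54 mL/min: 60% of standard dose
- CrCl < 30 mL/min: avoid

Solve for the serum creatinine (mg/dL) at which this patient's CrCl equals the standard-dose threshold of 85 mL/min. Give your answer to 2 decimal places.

0.76 mg/dL

Standard dose requires CrCl ≥ 85 mL/min.
Set (140 − 69) × 77.2 × 0.85 / (72 × SCr) = 85
SCr = (140 − 69) × 77.2 × 0.85 / (72 × 85) = 0.761 mg/dL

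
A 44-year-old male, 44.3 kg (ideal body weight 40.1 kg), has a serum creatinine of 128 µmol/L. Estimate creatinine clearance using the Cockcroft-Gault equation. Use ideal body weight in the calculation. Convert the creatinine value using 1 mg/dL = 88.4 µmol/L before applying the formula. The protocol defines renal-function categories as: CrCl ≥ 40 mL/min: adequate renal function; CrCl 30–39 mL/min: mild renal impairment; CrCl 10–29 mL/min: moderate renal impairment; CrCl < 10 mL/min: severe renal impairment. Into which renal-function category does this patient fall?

mild renal impairment

SCr = 128 / 88.4 = 1.448 mg/dL
CrCl = (140 − 44) × 40.1 / (72 × 1.448) = 3849.6 / 104.26 ≈ 36.9 mL/min
37 mL/min falls in the 'mild renal impairment' range.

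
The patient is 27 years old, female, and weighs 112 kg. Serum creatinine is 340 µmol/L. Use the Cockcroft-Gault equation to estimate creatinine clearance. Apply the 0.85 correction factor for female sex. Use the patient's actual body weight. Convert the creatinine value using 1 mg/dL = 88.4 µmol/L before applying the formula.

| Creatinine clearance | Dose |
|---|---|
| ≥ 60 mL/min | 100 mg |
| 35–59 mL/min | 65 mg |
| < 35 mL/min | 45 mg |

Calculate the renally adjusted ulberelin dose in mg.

SCr = 340 / 88.4 = 3.846 mg/dL
CrCl = (140 − 27) × 112 / (72 × 3.846) × 0.85 = 12656.0 / 276.91 × 0.85 ≈ 38.8 mL/min
CrCl ≈ 39 mL/min → bracket 35–59 mL/min.
Dose for this bracket: 65 mg.

65 mg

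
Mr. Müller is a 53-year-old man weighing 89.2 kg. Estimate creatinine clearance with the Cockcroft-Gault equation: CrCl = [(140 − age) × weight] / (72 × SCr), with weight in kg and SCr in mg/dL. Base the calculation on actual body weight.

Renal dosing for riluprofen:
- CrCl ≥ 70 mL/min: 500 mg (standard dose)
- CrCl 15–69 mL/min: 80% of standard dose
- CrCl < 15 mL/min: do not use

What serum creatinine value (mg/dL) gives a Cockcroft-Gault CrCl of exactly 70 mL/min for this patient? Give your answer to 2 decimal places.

1.54 mg/dL

Standard dose requires CrCl ≥ 70 mL/min.
Set (140 − 53) × 89.2 / (72 × SCr) = 70
SCr = (140 − 53) × 89.2 / (72 × 70) = 1.540 mg/dL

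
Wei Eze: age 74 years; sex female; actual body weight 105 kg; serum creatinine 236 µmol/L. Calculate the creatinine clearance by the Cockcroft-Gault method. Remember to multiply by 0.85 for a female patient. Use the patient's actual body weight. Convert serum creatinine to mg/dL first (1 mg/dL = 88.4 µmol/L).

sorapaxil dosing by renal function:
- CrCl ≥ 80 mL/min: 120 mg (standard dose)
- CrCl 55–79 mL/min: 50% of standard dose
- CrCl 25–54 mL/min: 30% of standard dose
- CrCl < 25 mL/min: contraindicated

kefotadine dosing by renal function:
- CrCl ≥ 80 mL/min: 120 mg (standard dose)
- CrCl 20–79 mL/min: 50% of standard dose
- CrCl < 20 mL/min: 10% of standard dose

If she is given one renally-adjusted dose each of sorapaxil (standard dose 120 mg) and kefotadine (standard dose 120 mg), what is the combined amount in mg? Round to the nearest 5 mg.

95 mg

SCr = 236 / 88.4 = 2.67 mg/dL
CrCl = (140 − 74) × 105 / (72 × 2.67) × 0.85 = 6930.0 / 192.24 × 0.85 ≈ 30.6 mL/min
CrCl ≈ 31 mL/min.
sorapaxil: 25–54 mL/min → 30% of 120 mg = 36 mg.
kefotadine: 20–79 mL/min → 50% of 120 mg = 60 mg.
Total = 36 + 60 = 96 mg.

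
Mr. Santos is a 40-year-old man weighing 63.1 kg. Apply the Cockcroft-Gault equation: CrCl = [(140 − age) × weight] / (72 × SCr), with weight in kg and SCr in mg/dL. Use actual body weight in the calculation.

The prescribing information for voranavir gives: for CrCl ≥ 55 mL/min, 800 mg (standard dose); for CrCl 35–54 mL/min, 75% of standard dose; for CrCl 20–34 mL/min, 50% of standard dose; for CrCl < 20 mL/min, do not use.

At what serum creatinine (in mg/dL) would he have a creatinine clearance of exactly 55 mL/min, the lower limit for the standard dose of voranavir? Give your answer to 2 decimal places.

Standard dose requires CrCl ≥ 55 mL/min.
Set (140 − 40) × 63.1 / (72 × SCr) = 55
SCr = (140 − 40) × 63.1 / (72 × 55) = 1.593 mg/dL

1.59 mg/dL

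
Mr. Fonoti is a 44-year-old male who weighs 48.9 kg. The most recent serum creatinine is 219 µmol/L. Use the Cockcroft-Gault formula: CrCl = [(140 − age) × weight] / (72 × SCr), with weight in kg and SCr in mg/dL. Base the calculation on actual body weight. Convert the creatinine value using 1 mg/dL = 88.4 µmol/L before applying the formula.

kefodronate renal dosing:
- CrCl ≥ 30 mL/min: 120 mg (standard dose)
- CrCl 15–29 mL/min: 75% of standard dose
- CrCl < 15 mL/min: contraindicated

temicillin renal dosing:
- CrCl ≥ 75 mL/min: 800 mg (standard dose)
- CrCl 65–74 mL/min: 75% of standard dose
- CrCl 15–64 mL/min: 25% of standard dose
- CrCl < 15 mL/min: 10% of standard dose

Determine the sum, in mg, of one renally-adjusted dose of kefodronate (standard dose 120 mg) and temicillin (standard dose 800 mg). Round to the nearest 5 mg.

290 mg

SCr = 219 / 88.4 = 2.477 mg/dL
CrCl = (140 − 44) × 48.9 / (72 × 2.477) = 4694.4 / 178.34 ≈ 26.3 mL/min
CrCl ≈ 26 mL/min.
kefodronate: 15–29 mL/min → 75% of 120 mg = 90 mg.
temicillin: 15–64 mL/min → 25% of 800 mg = 200 mg.
Total = 90 + 200 = 290 mg.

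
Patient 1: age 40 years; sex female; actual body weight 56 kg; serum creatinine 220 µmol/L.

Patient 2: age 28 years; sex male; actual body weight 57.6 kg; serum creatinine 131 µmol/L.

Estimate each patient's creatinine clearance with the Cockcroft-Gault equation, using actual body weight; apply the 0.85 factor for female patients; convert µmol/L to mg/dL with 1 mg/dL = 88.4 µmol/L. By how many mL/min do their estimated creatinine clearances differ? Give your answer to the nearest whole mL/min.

Patient 1: SCr = 220 / 88.4 = 2.489 mg/dL
Patient 1: CrCl = (140 − 40) × 56 / (72 × 2.489) × 0.85 = 5600.0 / 179.21 × 0.85 ≈ 26.6 mL/min
Patient 2: SCr = 131 / 88.4 = 1.482 mg/dL
Patient 2: CrCl = (140 − 28) × 57.6 / (72 × 1.482) = 6451.2 / 106.70 ≈ 60.5 mL/min
|26.6 − 60.5| = 33.9 mL/min

34 mL/min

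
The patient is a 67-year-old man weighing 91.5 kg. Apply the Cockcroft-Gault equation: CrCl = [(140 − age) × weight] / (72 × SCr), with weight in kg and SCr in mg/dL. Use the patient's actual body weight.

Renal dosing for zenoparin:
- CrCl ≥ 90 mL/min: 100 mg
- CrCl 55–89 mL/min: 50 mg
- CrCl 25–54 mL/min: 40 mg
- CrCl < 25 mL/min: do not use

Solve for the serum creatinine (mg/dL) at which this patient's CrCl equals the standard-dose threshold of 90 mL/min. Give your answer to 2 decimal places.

Standard dose requires CrCl ≥ 90 mL/min.
Set (140 − 67) × 91.5 / (72 × SCr) = 90
SCr = (140 − 67) × 91.5 / (72 × 90) = 1.031 mg/dL

1.03 mg/dL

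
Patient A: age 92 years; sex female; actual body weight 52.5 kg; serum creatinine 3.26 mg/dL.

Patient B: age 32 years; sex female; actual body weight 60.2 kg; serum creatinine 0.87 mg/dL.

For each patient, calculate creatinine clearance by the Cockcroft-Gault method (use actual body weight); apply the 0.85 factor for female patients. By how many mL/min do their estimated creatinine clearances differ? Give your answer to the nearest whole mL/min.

Patient A: CrCl = (140 − 92) × 52.5 / (72 × 3.26) × 0.85 = 2520.0 / 234.72 × 0.85 ≈ 9.1 mL/min
Patient B: CrCl = (140 − 32) × 60.2 / (72 × 0.87) × 0.85 = 6501.6 / 62.64 × 0.85 ≈ 88.2 mL/min
|9.1 − 88.2| = 79.1 mL/min

79 mL/min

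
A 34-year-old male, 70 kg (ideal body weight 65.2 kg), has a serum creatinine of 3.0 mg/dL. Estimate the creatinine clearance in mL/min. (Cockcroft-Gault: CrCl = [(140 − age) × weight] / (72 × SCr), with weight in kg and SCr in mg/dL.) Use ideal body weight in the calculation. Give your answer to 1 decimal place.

CrCl = (140 − 34) × 65.2 / (72 × 3) = 6911.2 / 216.00 ≈ 32.0 mL/min

32.0 mL/min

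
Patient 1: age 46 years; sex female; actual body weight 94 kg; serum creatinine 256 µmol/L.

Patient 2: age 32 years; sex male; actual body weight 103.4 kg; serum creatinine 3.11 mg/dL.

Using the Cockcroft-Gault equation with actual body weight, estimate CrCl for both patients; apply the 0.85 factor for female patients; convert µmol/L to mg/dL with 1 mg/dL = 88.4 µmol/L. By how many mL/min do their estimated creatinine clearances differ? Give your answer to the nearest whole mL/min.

14 mL/min

Patient 1: SCr = 256 / 88.4 = 2.896 mg/dL
Patient 1: CrCl = (140 − 46) × 94 / (72 × 2.896) × 0.85 = 8836.0 / 208.51 × 0.85 ≈ 36.0 mL/min
Patient 2: CrCl = (140 − 32) × 103.4 / (72 × 3.11) = 11167.2 / 223.92 ≈ 49.9 mL/min
|36.0 − 49.9| = 13.9 mL/min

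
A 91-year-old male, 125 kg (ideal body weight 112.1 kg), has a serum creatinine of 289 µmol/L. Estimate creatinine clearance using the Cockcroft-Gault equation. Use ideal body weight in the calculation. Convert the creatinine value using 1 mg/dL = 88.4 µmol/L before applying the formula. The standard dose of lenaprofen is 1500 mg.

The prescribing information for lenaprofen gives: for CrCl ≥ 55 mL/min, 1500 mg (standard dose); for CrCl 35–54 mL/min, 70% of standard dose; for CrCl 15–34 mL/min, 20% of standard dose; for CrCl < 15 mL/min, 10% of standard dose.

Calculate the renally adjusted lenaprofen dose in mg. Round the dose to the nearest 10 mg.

SCr = 289 / 88.4 = 3.269 mg/dL
CrCl = (140 − 91) × 112.1 / (72 × 3.269) = 5492.9 / 235.37 ≈ 23.3 mL/min
CrCl ≈ 23 mL/min → bracket 15–34 mL/min.
20% of 1500 mg = 300 mg

300 mg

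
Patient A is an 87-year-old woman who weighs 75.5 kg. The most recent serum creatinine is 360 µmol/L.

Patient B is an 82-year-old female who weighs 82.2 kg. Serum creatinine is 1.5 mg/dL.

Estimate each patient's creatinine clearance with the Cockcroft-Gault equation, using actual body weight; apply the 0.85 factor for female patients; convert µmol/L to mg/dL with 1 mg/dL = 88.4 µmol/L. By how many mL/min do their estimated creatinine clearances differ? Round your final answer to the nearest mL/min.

Patient A: SCr = 360 / 88.4 = 4.072 mg/dL
Patient A: CrCl = (140 − 87) × 75.5 / (72 × 4.072) × 0.85 = 4001.5 / 293.18 × 0.85 ≈ 11.6 mL/min
Patient B: CrCl = (140 − 82) × 82.2 / (72 × 1.5) × 0.85 = 4767.6 / 108.00 × 0.85 ≈ 37.5 mL/min
|11.6 − 37.5| = 25.9 mL/min

26 mL/min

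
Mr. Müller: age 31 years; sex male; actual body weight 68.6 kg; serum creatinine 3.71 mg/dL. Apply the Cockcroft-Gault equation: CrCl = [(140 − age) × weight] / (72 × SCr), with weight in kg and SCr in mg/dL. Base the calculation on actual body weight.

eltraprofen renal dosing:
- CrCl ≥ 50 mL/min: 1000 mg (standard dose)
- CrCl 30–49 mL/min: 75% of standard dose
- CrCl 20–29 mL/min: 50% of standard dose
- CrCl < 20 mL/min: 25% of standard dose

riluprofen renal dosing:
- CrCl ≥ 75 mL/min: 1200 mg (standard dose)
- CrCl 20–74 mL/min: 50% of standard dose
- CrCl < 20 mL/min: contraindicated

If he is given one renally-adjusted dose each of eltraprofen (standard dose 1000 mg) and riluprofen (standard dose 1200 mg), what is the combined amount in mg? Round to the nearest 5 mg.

1100 mg

CrCl = (140 − 31) × 68.6 / (72 × 3.71) = 7477.4 / 267.12 ≈ 28.0 mL/min
CrCl ≈ 28 mL/min.
eltraprofen: 20–29 mL/min → 50% of 1000 mg = 500 mg.
riluprofen: 20–74 mL/min → 50% of 1200 mg = 600 mg.
Total = 500 + 600 = 1100 mg.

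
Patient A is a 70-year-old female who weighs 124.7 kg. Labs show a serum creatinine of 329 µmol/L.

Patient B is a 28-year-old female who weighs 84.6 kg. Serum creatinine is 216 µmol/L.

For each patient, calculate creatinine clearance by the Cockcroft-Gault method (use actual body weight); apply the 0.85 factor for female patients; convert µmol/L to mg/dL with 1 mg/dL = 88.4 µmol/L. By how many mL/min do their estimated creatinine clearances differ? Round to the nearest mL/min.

18 mL/min

Patient A: SCr = 329 / 88.4 = 3.722 mg/dL
Patient A: CrCl = (140 − 70) × 124.7 / (72 × 3.722) × 0.85 = 8729.0 / 267.98 × 0.85 ≈ 27.7 mL/min
Patient B: SCr = 216 / 88.4 = 2.443 mg/dL
Patient B: CrCl = (140 − 28) × 84.6 / (72 × 2.443) × 0.85 = 9475.2 / 175.90 × 0.85 ≈ 45.8 mL/min
|27.7 − 45.8| = 18.1 mL/min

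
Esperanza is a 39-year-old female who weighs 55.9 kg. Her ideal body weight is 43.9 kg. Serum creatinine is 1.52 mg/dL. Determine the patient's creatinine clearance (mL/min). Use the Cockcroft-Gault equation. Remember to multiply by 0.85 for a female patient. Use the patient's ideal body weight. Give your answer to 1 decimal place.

34.4 mL/min

CrCl = (140 − 39) × 43.9 / (72 × 1.52) × 0.85 = 4433.9 / 109.44 × 0.85 ≈ 34.4 mL/min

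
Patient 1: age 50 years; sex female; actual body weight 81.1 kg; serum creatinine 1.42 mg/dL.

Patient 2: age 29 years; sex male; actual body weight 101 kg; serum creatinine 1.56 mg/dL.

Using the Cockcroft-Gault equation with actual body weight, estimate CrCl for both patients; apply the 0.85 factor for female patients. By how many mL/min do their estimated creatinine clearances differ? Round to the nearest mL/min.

Patient 1: CrCl = (140 − 50) × 81.1 / (72 × 1.42) × 0.85 = 7299.0 / 102.24 × 0.85 ≈ 60.7 mL/min
Patient 2: CrCl = (140 − 29) × 101 / (72 × 1.56) = 11211.0 / 112.32 ≈ 99.8 mL/min
|60.7 − 99.8| = 39.1 mL/min

39 mL/min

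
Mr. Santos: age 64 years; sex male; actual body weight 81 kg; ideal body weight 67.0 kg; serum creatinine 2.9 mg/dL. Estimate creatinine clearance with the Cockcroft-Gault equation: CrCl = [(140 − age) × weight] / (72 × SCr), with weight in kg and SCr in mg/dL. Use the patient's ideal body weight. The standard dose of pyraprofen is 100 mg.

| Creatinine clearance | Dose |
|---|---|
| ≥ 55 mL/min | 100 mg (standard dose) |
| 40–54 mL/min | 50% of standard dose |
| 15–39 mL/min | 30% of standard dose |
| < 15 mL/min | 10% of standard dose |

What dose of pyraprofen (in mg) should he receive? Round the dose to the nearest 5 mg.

30 mg

CrCl = (140 − 64) × 67 / (72 × 2.9) = 5092.0 / 208.80 ≈ 24.4 mL/min
CrCl ≈ 24 mL/min → bracket 15–39 mL/min.
30% of 100 mg = 30 mg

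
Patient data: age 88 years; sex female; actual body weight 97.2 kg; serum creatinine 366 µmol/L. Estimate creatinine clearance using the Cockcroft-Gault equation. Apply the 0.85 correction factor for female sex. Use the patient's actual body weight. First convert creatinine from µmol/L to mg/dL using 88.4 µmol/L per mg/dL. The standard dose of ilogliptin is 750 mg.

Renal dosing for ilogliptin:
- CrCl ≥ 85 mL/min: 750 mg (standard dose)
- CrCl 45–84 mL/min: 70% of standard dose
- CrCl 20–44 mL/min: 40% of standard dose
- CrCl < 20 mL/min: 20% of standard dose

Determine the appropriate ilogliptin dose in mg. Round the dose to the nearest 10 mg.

SCr = 366 / 88.4 = 4.14 mg/dL
CrCl = (140 − 88) × 97.2 / (72 × 4.14) × 0.85 = 5054.4 / 298.08 × 0.85 ≈ 14.4 mL/min
CrCl ≈ 14 mL/min → bracket < 20 mL/min.
20% of 750 mg = 150 mg

150 mg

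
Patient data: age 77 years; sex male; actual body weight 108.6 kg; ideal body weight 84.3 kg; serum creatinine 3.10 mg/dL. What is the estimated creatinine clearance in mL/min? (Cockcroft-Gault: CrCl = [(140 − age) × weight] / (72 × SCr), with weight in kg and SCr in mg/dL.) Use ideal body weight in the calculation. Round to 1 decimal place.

CrCl = (140 − 77) × 84.3 / (72 × 3.1) = 5310.9 / 223.20 ≈ 23.8 mL/min

23.8 mL/min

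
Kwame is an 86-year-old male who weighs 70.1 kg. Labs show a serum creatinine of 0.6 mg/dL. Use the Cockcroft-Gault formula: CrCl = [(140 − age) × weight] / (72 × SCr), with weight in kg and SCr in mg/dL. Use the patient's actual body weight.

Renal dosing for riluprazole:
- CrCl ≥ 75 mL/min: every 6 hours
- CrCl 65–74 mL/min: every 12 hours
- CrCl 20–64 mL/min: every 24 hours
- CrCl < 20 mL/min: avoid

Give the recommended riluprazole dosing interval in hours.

every 6 hours

CrCl = (140 − 86) × 70.1 / (72 × 0.6) = 3785.4 / 43.20 ≈ 87.6 mL/min
CrCl ≈ 88 mL/min → bracket ≥ 75 mL/min → every 6 hours.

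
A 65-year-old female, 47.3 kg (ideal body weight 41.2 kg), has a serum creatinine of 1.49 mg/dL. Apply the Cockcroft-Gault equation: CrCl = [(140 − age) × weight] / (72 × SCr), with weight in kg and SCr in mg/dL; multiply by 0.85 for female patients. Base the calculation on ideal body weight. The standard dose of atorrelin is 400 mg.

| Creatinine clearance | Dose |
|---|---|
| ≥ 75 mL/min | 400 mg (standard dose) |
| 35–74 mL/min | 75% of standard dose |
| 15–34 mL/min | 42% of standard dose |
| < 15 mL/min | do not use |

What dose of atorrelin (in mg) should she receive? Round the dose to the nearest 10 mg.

170 mg

CrCl = (140 − 65) × 41.2 / (72 × 1.49) × 0.85 = 3090.0 / 107.28 × 0.85 ≈ 24.5 mL/min
CrCl ≈ 24 mL/min → bracket 15–34 mL/min.
42% of 400 mg = 168 mg → 170 mg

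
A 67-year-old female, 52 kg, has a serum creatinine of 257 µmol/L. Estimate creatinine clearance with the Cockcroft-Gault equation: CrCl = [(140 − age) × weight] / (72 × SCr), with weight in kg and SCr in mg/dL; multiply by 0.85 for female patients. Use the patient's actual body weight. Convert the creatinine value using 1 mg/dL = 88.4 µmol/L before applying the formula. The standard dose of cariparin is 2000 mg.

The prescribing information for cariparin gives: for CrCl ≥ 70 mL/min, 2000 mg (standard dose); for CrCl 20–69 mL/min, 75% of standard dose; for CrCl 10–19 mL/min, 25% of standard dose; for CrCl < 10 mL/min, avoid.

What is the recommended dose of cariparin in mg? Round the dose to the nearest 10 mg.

SCr = 257 / 88.4 = 2.907 mg/dL
CrCl = (140 − 67) × 52 / (72 × 2.907) × 0.85 = 3796.0 / 209.30 × 0.85 ≈ 15.4 mL/min
CrCl ≈ 15 mL/min → bracket 10–19 mL/min.
25% of 2000 mg = 500 mg

500 mg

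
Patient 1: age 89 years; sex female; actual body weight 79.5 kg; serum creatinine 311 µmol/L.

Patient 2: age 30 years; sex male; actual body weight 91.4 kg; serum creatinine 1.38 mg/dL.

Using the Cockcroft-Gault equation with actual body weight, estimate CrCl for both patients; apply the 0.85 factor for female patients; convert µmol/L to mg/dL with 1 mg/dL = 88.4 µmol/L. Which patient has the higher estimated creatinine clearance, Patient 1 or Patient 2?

Patient 1: SCr = 311 / 88.4 = 3.518 mg/dL
Patient 1: CrCl = (140 − 89) × 79.5 / (72 × 3.518) × 0.85 = 4054.5 / 253.30 × 0.85 ≈ 13.6 mL/min
Patient 2: CrCl = (140 − 30) × 91.4 / (72 × 1.38) = 10054.0 / 99.36 ≈ 101.2 mL/min
13.6 vs 101.2 mL/min → Patient 2 is higher.

Patient 2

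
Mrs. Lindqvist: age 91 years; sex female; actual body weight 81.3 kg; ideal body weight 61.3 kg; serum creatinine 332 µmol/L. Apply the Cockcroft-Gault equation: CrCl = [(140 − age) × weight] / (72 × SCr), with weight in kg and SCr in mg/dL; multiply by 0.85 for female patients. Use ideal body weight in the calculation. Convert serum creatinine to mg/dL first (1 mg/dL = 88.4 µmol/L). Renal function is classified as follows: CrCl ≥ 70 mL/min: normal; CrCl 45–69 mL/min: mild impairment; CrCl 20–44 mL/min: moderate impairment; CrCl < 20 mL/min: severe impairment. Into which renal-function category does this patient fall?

severe impairment

SCr = 332 / 88.4 = 3.756 mg/dL
CrCl = (140 − 91) × 61.3 / (72 × 3.756) × 0.85 = 3003.7 / 270.43 × 0.85 ≈ 9.4 mL/min
9 mL/min falls in the 'severe impairment' range.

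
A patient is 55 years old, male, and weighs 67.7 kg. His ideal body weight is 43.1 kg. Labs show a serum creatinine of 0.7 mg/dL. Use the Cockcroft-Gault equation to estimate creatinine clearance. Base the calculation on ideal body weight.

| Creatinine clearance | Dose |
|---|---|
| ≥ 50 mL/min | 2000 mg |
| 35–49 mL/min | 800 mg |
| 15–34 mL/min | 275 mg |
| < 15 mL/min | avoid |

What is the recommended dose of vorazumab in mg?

CrCl = (140 − 55) × 43.1 / (72 × 0.7) = 3663.5 / 50.40 ≈ 72.7 mL/min
CrCl ≈ 73 mL/min → bracket ≥ 50 mL/min.
Dose for this bracket: 2000 mg.

2000 mg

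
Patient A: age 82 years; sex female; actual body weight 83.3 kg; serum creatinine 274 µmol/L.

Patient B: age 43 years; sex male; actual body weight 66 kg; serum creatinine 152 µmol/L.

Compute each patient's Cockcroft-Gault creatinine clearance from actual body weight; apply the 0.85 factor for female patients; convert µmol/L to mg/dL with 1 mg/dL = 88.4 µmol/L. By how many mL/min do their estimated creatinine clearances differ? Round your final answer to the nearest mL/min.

Patient A: SCr = 274 / 88.4 = 3.1 mg/dL
Patient A: CrCl = (140 − 82) × 83.3 / (72 × 3.1) × 0.85 = 4831.4 / 223.20 × 0.85 ≈ 18.4 mL/min
Patient B: SCr = 152 / 88.4 = 1.719 mg/dL
Patient B: CrCl = (140 − 43) × 66 / (72 × 1.719) = 6402.0 / 123.77 ≈ 51.7 mL/min
|18.4 − 51.7| = 33.3 mL/min

33 mL/min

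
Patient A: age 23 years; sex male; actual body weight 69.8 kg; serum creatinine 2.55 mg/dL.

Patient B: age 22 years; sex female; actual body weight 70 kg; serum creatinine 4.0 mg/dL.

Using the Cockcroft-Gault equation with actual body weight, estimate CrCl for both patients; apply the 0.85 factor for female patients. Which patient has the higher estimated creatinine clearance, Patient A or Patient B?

Patient A: CrCl = (140 − 23) × 69.8 / (72 × 2.55) = 8166.6 / 183.60 ≈ 44.5 mL/min
Patient B: CrCl = (140 − 22) × 70 / (72 × 4) × 0.85 = 8260.0 / 288.00 × 0.85 ≈ 24.4 mL/min
44.5 vs 24.4 mL/min → Patient A is higher.

Patient A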